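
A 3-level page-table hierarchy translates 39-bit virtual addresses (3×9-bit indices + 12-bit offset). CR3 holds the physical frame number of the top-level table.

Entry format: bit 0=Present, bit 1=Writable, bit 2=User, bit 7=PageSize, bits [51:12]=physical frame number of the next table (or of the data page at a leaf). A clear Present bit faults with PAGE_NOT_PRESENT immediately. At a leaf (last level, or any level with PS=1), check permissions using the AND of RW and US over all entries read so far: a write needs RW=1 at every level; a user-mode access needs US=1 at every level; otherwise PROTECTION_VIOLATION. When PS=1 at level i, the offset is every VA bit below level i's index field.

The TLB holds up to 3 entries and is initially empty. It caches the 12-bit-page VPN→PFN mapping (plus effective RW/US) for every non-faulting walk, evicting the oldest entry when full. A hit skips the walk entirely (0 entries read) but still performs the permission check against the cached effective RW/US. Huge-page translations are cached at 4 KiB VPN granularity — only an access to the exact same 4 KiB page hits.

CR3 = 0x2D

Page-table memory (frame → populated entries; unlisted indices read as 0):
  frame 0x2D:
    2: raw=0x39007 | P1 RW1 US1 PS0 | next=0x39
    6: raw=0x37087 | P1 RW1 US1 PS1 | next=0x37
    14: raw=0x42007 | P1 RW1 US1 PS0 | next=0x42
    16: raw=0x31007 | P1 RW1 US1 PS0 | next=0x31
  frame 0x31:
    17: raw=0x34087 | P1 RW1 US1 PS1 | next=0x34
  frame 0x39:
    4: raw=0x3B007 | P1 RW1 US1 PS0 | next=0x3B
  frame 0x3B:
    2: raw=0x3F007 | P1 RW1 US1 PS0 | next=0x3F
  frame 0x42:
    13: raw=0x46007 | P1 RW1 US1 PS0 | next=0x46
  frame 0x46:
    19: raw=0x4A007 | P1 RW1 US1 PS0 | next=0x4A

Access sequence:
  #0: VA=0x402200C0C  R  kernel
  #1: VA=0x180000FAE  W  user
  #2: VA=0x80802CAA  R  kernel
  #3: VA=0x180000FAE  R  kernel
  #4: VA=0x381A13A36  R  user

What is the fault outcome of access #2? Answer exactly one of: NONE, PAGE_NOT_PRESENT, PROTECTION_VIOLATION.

Trace:
#0 VA=0x402200C0C (r,kernel):
  [0] read 0x2D idx=16: raw=0x31007 flags P=1 W=1 U=1 S=0
  [1] read 0x31 idx=17: raw=0x34087 flags P=1 W=1 U=1 S=1
  → PA=0x34C0C (huge @L1)  (2 entries read)
#1 VA=0x180000FAE (w,user):
  [0] read 0x2D idx=6: raw=0x37087 flags P=1 W=1 U=1 S=1
  → PA=0x37FAE (huge @L0)  (1 entries read)
#2 VA=0x80802CAA (r,kernel):
  [0] read 0x2D idx=2: raw=0x39007 flags P=1 W=1 U=1 S=0
  [1] read 0x39 idx=4: raw=0x3B007 flags P=1 W=1 U=1 S=0
  [2] read 0x3B idx=2: raw=0x3F007 flags P=1 W=1 U=1 S=0
  → PA=0x3FCAA  (3 entries read)
#3 VA=0x180000FAE (r,kernel):
  TLB hit vpn=0x180000 → PA=0x37FAE
#4 VA=0x381A13A36 (r,user):
  [0] read 0x2D idx=14: raw=0x42007 flags P=1 W=1 U=1 S=0
  [1] read 0x42 idx=13: raw=0x46007 flags P=1 W=1 U=1 S=0
  [2] read 0x46 idx=19: raw=0x4A007 flags P=1 W=1 U=1 S=0
  → PA=0x4AA36  (3 entries read)

Access #2 fault: NONE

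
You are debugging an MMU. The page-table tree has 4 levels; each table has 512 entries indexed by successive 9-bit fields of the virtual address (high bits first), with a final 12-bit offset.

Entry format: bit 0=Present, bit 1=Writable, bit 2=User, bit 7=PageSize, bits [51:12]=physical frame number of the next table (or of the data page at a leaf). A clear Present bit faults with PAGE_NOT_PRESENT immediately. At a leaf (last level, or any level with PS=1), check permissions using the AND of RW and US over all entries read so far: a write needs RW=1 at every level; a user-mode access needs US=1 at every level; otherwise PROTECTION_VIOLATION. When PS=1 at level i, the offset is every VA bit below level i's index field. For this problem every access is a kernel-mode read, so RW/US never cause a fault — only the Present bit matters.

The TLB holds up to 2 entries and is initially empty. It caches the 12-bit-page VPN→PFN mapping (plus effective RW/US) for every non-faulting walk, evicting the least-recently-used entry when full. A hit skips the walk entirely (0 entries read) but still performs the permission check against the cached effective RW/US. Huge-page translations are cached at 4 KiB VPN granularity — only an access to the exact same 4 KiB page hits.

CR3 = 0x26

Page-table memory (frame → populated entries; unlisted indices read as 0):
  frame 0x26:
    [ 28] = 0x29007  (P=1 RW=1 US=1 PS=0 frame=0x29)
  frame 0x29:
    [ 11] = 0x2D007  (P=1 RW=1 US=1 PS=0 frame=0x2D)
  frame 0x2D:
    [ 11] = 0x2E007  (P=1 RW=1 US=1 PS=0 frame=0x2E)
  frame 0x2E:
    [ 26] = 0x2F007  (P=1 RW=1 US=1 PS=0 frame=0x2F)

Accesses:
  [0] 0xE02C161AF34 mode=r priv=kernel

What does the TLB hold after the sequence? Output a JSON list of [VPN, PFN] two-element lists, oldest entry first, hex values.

Per-access translation:
#0 VA=0xE02C161AF34 (r,kernel):
  lvl0: tbl 0x26, slot 28 ⇒ 0x29007 (P1/RW1/US1/PS0)
  lvl1: tbl 0x29, slot 11 ⇒ 0x2D007 (P1/RW1/US1/PS0)
  lvl2: tbl 0x2D, slot 11 ⇒ 0x2E007 (P1/RW1/US1/PS0)
  lvl3: tbl 0x2E, slot 26 ⇒ 0x2F007 (P1/RW1/US1/PS0)
  ⇒ phys 0x2FF34  [4 reads]

TLB: [["0xE02C161A", "0x2F"]]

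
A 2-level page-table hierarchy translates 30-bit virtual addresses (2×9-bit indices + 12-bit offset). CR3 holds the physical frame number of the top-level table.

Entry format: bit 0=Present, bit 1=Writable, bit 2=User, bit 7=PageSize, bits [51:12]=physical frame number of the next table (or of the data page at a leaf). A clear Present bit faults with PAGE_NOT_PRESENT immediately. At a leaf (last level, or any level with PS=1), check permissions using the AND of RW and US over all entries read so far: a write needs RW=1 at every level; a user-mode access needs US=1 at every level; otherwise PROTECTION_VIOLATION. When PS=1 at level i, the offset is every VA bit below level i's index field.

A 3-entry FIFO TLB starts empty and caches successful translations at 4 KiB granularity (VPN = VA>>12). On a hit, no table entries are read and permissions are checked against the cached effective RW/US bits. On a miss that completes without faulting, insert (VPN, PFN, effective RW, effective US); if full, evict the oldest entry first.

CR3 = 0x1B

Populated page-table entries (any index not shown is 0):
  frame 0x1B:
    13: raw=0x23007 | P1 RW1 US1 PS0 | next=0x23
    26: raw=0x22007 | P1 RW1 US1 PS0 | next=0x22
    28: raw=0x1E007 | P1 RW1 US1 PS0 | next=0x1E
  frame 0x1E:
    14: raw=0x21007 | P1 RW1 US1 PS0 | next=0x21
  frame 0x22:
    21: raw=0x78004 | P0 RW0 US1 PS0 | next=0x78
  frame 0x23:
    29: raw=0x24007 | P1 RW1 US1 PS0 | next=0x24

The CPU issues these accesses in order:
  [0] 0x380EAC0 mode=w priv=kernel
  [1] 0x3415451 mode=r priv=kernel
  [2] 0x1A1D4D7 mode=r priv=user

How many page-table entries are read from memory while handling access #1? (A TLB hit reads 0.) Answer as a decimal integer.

Trace:
#0 VA=0x380EAC0 (w,kernel):
  L0: frame=0x1B idx=28 entry=0x1E007 [P=1 RW=1 US=1 PS=0]
  L1: frame=0x1E idx=14 entry=0x21007 [P=1 RW=1 US=1 PS=0]
  ⇒ phys 0x21AC0  [2 reads]
#1 VA=0x3415451 (r,kernel):
  L0: frame=0x1B idx=26 entry=0x22007 [P=1 RW=1 US=1 PS=0]
  L1: frame=0x22 idx=21 entry=0x78004 [P=0 RW=0 US=1 PS=0]
  ✗ PAGE_NOT_PRESENT  [2 reads]
#2 VA=0x1A1D4D7 (r,user):
  L0: frame=0x1B idx=13 entry=0x23007 [P=1 RW=1 US=1 PS=0]
  L1: frame=0x23 idx=29 entry=0x24007 [P=1 RW=1 US=1 PS=0]
  ⇒ phys 0x244D7  [2 reads]

Entries read for #1: 2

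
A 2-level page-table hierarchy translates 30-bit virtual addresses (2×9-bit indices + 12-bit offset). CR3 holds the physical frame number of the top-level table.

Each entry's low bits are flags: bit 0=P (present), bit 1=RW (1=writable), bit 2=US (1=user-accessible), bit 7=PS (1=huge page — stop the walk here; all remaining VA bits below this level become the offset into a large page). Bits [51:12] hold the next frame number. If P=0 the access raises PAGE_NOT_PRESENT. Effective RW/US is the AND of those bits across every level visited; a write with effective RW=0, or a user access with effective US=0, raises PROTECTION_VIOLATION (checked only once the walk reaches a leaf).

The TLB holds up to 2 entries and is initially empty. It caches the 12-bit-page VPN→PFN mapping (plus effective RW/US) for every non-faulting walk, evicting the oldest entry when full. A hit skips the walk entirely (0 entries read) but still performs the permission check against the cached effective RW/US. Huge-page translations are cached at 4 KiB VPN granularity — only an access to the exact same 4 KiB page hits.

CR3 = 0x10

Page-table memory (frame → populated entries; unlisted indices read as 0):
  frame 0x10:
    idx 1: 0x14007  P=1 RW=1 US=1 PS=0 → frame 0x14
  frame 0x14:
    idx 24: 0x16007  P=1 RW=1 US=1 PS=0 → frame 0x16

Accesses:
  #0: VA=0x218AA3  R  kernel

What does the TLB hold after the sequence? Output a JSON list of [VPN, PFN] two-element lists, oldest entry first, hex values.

Walk each access:
#0 VA=0x218AA3 (r,kernel):
  [0] read 0x10 idx=1: raw=0x14007 flags P=1 W=1 U=1 S=0
  [1] read 0x14 idx=24: raw=0x16007 flags P=1 W=1 U=1 S=0
  → PA=0x16AA3  (2 entries read)

TLB: [["0x218", "0x16"]]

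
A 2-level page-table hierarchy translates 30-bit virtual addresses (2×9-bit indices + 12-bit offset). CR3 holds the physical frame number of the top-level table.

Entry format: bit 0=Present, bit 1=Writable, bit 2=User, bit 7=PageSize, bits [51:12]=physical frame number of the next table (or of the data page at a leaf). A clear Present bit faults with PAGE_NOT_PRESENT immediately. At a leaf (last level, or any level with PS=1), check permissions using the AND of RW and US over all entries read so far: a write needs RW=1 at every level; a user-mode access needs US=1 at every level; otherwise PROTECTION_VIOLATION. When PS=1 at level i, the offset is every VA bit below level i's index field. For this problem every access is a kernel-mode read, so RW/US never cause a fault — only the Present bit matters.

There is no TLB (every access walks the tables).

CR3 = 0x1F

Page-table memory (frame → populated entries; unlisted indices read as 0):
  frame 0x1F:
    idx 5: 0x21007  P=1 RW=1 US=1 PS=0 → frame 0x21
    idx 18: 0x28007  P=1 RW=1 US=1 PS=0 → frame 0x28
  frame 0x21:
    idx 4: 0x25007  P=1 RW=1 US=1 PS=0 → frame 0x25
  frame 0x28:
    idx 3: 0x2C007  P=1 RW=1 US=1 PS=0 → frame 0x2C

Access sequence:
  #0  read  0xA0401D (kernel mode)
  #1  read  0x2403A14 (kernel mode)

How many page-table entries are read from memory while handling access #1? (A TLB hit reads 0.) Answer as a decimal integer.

Trace:
#0 VA=0xA0401D (r,kernel):
  [0] read 0x1F idx=5: raw=0x21007 flags P=1 W=1 U=1 S=0
  [1] read 0x21 idx=4: raw=0x25007 flags P=1 W=1 U=1 S=0
  ⇒ phys 0x2501D  [2 reads]
#1 VA=0x2403A14 (r,kernel):
  [0] read 0x1F idx=18: raw=0x28007 flags P=1 W=1 U=1 S=0
  [1] read 0x28 idx=3: raw=0x2C007 flags P=1 W=1 U=1 S=0
  ⇒ phys 0x2CA14  [2 reads]

Entries read for #1: 2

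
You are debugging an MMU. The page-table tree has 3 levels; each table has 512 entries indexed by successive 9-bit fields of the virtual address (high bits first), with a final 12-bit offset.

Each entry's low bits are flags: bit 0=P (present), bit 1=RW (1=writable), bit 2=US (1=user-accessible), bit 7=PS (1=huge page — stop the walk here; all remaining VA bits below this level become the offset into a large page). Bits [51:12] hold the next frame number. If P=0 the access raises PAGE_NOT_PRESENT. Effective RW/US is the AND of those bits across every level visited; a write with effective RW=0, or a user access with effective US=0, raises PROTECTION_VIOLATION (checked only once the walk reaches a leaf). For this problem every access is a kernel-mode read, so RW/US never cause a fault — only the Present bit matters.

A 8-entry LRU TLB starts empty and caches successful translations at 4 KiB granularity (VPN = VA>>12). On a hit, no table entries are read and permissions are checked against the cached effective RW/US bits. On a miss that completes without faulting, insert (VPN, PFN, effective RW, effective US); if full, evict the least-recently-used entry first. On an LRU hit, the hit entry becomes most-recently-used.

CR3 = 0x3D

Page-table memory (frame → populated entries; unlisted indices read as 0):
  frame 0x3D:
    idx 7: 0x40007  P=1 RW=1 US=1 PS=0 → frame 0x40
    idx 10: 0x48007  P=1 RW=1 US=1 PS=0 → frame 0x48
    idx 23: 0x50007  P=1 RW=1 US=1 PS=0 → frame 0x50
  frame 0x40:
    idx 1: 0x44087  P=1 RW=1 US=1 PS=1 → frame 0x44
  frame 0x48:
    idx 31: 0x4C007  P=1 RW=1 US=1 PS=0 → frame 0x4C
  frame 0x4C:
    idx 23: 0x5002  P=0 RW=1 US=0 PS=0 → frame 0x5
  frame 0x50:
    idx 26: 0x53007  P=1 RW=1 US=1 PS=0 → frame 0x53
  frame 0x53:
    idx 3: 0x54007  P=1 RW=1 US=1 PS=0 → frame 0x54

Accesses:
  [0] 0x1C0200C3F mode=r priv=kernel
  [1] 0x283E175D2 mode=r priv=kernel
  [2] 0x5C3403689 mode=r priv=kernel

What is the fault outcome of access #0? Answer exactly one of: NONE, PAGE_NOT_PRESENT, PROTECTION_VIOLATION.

Walk each access:
#0 VA=0x1C0200C3F (r,kernel):
  L0: frame=0x3D idx=7 entry=0x40007 [P=1 RW=1 US=1 PS=0]
  L1: frame=0x40 idx=1 entry=0x44087 [P=1 RW=1 US=1 PS=1]
  → PA=0x44C3F (huge @L1)  (2 entries read)
#1 VA=0x283E175D2 (r,kernel):
  L0: frame=0x3D idx=10 entry=0x48007 [P=1 RW=1 US=1 PS=0]
  L1: frame=0x48 idx=31 entry=0x4C007 [P=1 RW=1 US=1 PS=0]
  L2: frame=0x4C idx=23 entry=0x5002 [P=0 RW=1 US=0 PS=0]
  → PAGE_NOT_PRESENT  (3 entries read)
#2 VA=0x5C3403689 (r,kernel):
  L0: frame=0x3D idx=23 entry=0x50007 [P=1 RW=1 US=1 PS=0]
  L1: frame=0x50 idx=26 entry=0x53007 [P=1 RW=1 US=1 PS=0]
  L2: frame=0x53 idx=3 entry=0x54007 [P=1 RW=1 US=1 PS=0]
  → PA=0x54689  (3 entries read)

Access #0 fault: NONE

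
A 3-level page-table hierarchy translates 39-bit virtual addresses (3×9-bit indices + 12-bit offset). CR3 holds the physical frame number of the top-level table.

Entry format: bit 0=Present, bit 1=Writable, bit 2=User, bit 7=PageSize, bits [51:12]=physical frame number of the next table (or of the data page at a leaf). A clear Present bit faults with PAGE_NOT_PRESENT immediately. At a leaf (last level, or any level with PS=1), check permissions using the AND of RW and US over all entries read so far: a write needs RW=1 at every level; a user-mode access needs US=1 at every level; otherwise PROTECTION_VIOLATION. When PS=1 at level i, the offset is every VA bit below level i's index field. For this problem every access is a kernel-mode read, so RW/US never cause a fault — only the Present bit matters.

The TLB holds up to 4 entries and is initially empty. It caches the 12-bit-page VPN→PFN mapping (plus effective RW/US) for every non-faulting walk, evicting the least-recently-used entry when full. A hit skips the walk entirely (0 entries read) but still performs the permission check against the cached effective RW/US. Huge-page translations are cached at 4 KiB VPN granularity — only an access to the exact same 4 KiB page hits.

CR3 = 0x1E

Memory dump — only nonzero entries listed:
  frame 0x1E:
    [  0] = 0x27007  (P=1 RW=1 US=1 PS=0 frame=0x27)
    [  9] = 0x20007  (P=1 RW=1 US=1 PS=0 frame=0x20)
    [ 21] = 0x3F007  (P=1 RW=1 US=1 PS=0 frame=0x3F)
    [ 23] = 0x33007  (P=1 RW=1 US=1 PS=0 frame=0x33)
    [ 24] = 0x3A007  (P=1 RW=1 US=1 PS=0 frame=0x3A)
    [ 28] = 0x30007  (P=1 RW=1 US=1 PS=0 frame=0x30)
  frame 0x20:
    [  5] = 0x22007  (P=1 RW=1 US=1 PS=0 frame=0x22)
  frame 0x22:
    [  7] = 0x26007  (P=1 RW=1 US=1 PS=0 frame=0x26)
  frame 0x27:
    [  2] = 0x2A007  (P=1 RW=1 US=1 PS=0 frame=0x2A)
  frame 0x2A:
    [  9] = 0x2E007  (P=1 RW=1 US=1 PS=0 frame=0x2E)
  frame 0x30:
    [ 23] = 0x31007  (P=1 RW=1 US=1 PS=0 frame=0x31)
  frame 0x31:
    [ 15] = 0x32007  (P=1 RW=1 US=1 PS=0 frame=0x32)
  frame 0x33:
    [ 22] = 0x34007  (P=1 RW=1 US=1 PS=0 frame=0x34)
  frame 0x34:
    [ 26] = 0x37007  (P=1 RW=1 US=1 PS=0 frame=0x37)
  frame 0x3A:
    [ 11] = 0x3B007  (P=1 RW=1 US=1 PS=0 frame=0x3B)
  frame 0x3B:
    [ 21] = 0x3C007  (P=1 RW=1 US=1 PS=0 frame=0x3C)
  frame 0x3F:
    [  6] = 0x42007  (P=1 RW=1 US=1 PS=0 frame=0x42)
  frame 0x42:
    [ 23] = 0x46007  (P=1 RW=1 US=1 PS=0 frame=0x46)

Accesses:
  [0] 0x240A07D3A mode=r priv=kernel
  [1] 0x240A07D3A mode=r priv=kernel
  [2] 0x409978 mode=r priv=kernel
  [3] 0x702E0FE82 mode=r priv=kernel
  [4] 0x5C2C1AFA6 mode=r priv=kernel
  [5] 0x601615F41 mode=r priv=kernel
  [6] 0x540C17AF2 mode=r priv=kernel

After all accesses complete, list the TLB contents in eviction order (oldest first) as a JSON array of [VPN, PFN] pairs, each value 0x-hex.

Walk each access:
#0 VA=0x240A07D3A (r,kernel):
  L0 @0x1E[9] → 0x20007  P=1,RW=1,US=1,PS=0
  L1 @0x20[5] → 0x22007  P=1,RW=1,US=1,PS=0
  L2 @0x22[7] → 0x26007  P=1,RW=1,US=1,PS=0
  ⇒ phys 0x26D3A  [3 reads]
#1 VA=0x240A07D3A (r,kernel):
  TLB hit vpn=0x240A07 → PA=0x26D3A
#2 VA=0x409978 (r,kernel):
  L0 @0x1E[0] → 0x27007  P=1,RW=1,US=1,PS=0
  L1 @0x27[2] → 0x2A007  P=1,RW=1,US=1,PS=0
  L2 @0x2A[9] → 0x2E007  P=1,RW=1,US=1,PS=0
  ⇒ phys 0x2E978  [3 reads]
#3 VA=0x702E0FE82 (r,kernel):
  L0 @0x1E[28] → 0x30007  P=1,RW=1,US=1,PS=0
  L1 @0x30[23] → 0x31007  P=1,RW=1,US=1,PS=0
  L2 @0x31[15] → 0x32007  P=1,RW=1,US=1,PS=0
  ⇒ phys 0x32E82  [3 reads]
#4 VA=0x5C2C1AFA6 (r,kernel):
  L0 @0x1E[23] → 0x33007  P=1,RW=1,US=1,PS=0
  L1 @0x33[22] → 0x34007  P=1,RW=1,US=1,PS=0
  L2 @0x34[26] → 0x37007  P=1,RW=1,US=1,PS=0
  ⇒ phys 0x37FA6  [3 reads]
#5 VA=0x601615F41 (r,kernel):
  L0 @0x1E[24] → 0x3A007  P=1,RW=1,US=1,PS=0
  L1 @0x3A[11] → 0x3B007  P=1,RW=1,US=1,PS=0
  L2 @0x3B[21] → 0x3C007  P=1,RW=1,US=1,PS=0
  ⇒ phys 0x3CF41  [3 reads]
#6 VA=0x540C17AF2 (r,kernel):
  L0 @0x1E[21] → 0x3F007  P=1,RW=1,US=1,PS=0
  L1 @0x3F[6] → 0x42007  P=1,RW=1,US=1,PS=0
  L2 @0x42[23] → 0x46007  P=1,RW=1,US=1,PS=0
  ⇒ phys 0x46AF2  [3 reads]

TLB: [["0x702E0F", "0x32"], ["0x5C2C1A", "0x37"], ["0x601615", "0x3C"], ["0x540C17", "0x46"]]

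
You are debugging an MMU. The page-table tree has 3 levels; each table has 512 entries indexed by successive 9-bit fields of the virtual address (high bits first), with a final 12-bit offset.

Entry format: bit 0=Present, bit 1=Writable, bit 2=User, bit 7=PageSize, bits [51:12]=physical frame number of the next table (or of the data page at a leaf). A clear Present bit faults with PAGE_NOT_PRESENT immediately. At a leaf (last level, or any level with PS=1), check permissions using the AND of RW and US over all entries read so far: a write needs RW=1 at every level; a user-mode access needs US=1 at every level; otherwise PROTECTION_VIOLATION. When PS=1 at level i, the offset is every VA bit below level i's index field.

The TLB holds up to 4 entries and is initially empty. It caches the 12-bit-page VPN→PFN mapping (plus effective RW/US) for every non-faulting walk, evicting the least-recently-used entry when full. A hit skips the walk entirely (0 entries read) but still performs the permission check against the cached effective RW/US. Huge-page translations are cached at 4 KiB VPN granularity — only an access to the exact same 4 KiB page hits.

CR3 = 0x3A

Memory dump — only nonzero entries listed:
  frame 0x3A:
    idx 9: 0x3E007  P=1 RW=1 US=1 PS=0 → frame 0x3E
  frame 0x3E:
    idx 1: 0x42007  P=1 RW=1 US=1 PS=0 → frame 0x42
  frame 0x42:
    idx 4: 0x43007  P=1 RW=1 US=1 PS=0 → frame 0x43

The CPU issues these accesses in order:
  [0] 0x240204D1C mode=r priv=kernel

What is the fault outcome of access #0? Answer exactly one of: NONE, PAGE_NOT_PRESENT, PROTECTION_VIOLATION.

Trace:
#0 VA=0x240204D1C (r,kernel):
  L0: frame=0x3A idx=9 entry=0x3E007 [P=1 RW=1 US=1 PS=0]
  L1: frame=0x3E idx=1 entry=0x42007 [P=1 RW=1 US=1 PS=0]
  L2: frame=0x42 idx=4 entry=0x43007 [P=1 RW=1 US=1 PS=0]
  → PA=0x43D1C  (3 entries read)

Access #0 fault: NONE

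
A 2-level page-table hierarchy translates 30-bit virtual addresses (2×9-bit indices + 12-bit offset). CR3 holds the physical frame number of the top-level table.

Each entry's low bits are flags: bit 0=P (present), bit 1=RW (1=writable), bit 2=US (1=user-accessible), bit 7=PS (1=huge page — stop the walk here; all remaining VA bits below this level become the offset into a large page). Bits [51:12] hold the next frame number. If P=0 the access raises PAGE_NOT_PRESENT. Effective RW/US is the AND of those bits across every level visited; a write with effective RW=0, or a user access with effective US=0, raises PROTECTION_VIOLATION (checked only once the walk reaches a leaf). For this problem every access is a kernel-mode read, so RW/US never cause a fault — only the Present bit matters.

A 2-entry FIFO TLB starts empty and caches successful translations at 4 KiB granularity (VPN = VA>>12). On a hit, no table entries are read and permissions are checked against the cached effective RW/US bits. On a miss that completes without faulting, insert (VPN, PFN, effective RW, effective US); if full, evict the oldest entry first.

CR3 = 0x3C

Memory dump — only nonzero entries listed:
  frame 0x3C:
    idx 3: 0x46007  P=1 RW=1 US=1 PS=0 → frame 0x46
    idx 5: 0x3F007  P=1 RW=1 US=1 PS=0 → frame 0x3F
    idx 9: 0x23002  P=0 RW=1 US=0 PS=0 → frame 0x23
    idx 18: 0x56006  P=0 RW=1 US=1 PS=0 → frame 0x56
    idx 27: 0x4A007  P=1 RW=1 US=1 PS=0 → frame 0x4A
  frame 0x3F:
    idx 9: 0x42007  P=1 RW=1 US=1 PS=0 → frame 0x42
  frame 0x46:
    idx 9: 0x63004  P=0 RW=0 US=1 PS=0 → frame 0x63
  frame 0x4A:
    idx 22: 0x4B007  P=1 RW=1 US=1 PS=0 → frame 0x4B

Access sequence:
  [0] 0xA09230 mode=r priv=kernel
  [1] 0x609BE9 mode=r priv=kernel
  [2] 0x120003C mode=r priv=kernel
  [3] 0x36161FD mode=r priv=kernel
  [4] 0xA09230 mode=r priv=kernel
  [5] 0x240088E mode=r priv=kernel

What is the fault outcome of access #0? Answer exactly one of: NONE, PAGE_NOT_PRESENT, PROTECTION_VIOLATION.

Per-access translation:
#0 VA=0xA09230 (r,kernel):
  L0 @0x3C[5] → 0x3F007  P=1,RW=1,US=1,PS=0
  L1 @0x3F[9] → 0x42007  P=1,RW=1,US=1,PS=0
  ✓ 0x42230  — 2 lookups
#1 VA=0x609BE9 (r,kernel):
  L0 @0x3C[3] → 0x46007  P=1,RW=1,US=1,PS=0
  L1 @0x46[9] → 0x63004  P=0,RW=0,US=1,PS=0
  ✗ PAGE_NOT_PRESENT  [2 reads]
#2 VA=0x120003C (r,kernel):
  L0 @0x3C[9] → 0x23002  P=0,RW=1,US=0,PS=0
  ✗ PAGE_NOT_PRESENT  [1 reads]
#3 VA=0x36161FD (r,kernel):
  L0 @0x3C[27] → 0x4A007  P=1,RW=1,US=1,PS=0
  L1 @0x4A[22] → 0x4B007  P=1,RW=1,US=1,PS=0
  ✓ 0x4B1FD  — 2 lookups
#4 VA=0xA09230 (r,kernel):
  TLB hit vpn=0xA09 → PA=0x42230
#5 VA=0x240088E (r,kernel):
  L0 @0x3C[18] → 0x56006  P=0,RW=1,US=1,PS=0
  ✗ PAGE_NOT_PRESENT  [1 reads]

Access #0 fault: NONE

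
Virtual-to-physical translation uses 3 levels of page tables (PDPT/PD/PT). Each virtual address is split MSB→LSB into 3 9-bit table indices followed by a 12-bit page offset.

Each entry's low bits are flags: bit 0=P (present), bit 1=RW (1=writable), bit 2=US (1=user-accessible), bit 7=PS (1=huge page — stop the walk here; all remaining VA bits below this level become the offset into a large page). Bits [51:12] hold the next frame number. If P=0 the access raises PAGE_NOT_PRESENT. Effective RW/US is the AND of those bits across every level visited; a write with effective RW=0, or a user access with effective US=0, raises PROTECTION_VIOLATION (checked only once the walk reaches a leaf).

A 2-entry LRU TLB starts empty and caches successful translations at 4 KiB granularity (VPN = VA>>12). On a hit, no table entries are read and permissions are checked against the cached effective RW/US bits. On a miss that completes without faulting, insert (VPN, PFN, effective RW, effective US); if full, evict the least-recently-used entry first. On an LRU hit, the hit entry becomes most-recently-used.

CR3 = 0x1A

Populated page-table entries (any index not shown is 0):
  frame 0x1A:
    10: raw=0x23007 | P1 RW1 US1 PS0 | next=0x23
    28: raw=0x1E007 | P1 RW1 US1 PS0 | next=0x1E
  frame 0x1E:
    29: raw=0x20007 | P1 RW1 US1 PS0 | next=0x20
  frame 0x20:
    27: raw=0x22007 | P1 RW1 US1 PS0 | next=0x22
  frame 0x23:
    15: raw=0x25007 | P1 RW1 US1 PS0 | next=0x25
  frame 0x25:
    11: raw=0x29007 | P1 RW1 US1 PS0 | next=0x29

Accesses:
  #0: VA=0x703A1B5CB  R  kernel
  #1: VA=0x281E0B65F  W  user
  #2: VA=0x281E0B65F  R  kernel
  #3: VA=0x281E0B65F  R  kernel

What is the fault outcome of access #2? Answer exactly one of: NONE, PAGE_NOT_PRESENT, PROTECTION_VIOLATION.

Per-access translation:
#0 VA=0x703A1B5CB (r,kernel):
  L0 @0x1A[28] → 0x1E007  P=1,RW=1,US=1,PS=0
  L1 @0x1E[29] → 0x20007  P=1,RW=1,US=1,PS=0
  L2 @0x20[27] → 0x22007  P=1,RW=1,US=1,PS=0
  ✓ 0x225CB  — 3 lookups
#1 VA=0x281E0B65F (w,user):
  L0 @0x1A[10] → 0x23007  P=1,RW=1,US=1,PS=0
  L1 @0x23[15] → 0x25007  P=1,RW=1,US=1,PS=0
  L2 @0x25[11] → 0x29007  P=1,RW=1,US=1,PS=0
  ✓ 0x2965F  — 3 lookups
#2 VA=0x281E0B65F (r,kernel):
  TLB hit vpn=0x281E0B → PA=0x2965F
#3 VA=0x281E0B65F (r,kernel):
  TLB hit vpn=0x281E0B → PA=0x2965F

Access #2 fault: NONE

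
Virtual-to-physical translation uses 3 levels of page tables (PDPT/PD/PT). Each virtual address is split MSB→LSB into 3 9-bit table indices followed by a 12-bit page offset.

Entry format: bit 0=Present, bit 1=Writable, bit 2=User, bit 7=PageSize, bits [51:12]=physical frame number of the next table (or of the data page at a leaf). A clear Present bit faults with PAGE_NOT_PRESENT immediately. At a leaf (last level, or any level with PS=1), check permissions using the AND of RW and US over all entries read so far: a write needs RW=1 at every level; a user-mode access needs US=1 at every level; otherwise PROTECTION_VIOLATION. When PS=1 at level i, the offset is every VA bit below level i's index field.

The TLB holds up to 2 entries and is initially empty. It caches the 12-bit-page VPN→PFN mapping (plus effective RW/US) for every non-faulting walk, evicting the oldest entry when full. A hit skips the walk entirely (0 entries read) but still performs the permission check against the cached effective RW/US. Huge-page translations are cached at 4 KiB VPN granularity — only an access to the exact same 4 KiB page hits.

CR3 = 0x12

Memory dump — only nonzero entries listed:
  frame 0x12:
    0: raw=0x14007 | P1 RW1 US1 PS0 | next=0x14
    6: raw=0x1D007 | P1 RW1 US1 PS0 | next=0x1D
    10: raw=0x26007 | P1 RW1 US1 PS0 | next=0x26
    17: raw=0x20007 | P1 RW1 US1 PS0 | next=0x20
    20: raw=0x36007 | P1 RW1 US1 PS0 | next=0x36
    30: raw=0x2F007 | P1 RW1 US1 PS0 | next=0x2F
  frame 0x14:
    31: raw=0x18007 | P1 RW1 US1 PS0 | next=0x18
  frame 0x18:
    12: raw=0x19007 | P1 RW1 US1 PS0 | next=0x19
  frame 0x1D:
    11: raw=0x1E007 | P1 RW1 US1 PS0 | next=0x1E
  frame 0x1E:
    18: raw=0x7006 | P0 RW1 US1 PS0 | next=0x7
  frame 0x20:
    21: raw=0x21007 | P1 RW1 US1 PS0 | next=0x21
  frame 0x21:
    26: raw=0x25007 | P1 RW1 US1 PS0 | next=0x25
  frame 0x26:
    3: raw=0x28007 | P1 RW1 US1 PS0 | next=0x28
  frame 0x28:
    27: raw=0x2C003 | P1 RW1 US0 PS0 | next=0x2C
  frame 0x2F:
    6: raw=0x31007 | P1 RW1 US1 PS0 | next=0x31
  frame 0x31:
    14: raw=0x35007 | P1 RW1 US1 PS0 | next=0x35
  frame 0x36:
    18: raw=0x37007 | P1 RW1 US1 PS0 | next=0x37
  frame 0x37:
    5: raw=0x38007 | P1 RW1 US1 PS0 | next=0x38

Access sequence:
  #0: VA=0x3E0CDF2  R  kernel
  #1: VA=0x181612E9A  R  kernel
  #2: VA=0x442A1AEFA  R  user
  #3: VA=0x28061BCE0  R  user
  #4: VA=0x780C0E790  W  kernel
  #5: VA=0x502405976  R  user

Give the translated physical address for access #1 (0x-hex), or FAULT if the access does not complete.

Per-access translation:
#0 VA=0x3E0CDF2 (r,kernel):
  [0] read 0x12 idx=0: raw=0x14007 flags P=1 W=1 U=1 S=0
  [1] read 0x14 idx=31: raw=0x18007 flags P=1 W=1 U=1 S=0
  [2] read 0x18 idx=12: raw=0x19007 flags P=1 W=1 U=1 S=0
  ⇒ phys 0x19DF2  [3 reads]
#1 VA=0x181612E9A (r,kernel):
  [0] read 0x12 idx=6: raw=0x1D007 flags P=1 W=1 U=1 S=0
  [1] read 0x1D idx=11: raw=0x1E007 flags P=1 W=1 U=1 S=0
  [2] read 0x1E idx=18: raw=0x7006 flags P=0 W=1 U=1 S=0
  ✗ PAGE_NOT_PRESENT  [3 reads]
#2 VA=0x442A1AEFA (r,user):
  [0] read 0x12 idx=17: raw=0x20007 flags P=1 W=1 U=1 S=0
  [1] read 0x20 idx=21: raw=0x21007 flags P=1 W=1 U=1 S=0
  [2] read 0x21 idx=26: raw=0x25007 flags P=1 W=1 U=1 S=0
  ⇒ phys 0x25EFA  [3 reads]
#3 VA=0x28061BCE0 (r,user):
  [0] read 0x12 idx=10: raw=0x26007 flags P=1 W=1 U=1 S=0
  [1] read 0x26 idx=3: raw=0x28007 flags P=1 W=1 U=1 S=0
  [2] read 0x28 idx=27: raw=0x2C003 flags P=1 W=1 U=0 S=0
  ✗ PROTECTION_VIOLATION  [3 reads]
#4 VA=0x780C0E790 (w,kernel):
  [0] read 0x12 idx=30: raw=0x2F007 flags P=1 W=1 U=1 S=0
  [1] read 0x2F idx=6: raw=0x31007 flags P=1 W=1 U=1 S=0
  [2] read 0x31 idx=14: raw=0x35007 flags P=1 W=1 U=1 S=0
  ⇒ phys 0x35790  [3 reads]
#5 VA=0x502405976 (r,user):
  [0] read 0x12 idx=20: raw=0x36007 flags P=1 W=1 U=1 S=0
  [1] read 0x36 idx=18: raw=0x37007 flags P=1 W=1 U=1 S=0
  [2] read 0x37 idx=5: raw=0x38007 flags P=1 W=1 U=1 S=0
  ⇒ phys 0x38976  [3 reads]

Access #1 PA: FAULT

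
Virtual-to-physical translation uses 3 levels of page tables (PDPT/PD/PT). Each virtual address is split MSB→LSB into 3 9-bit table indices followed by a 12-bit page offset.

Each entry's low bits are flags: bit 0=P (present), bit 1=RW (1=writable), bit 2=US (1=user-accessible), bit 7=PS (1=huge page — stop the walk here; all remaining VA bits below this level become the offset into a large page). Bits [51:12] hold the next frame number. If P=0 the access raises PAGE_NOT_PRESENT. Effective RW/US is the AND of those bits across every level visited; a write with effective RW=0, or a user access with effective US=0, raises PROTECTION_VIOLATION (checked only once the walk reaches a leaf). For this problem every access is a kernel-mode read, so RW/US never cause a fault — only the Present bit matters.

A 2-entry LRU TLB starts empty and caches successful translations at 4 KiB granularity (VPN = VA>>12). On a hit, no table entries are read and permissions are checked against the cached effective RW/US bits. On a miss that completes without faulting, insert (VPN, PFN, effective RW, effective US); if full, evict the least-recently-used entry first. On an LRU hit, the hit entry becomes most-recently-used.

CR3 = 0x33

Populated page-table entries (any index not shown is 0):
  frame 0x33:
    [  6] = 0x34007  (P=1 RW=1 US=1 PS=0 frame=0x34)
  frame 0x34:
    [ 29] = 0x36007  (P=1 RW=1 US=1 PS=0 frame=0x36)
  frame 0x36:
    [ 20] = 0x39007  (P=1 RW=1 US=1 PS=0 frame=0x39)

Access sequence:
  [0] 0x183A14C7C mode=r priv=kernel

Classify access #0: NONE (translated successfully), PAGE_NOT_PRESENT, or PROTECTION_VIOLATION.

Trace:
#0 VA=0x183A14C7C (r,kernel):
  L0: frame=0x33 idx=6 entry=0x34007 [P=1 RW=1 US=1 PS=0]
  L1: frame=0x34 idx=29 entry=0x36007 [P=1 RW=1 US=1 PS=0]
  L2: frame=0x36 idx=20 entry=0x39007 [P=1 RW=1 US=1 PS=0]
  ✓ 0x39C7C  — 3 lookups

Access #0 fault: NONE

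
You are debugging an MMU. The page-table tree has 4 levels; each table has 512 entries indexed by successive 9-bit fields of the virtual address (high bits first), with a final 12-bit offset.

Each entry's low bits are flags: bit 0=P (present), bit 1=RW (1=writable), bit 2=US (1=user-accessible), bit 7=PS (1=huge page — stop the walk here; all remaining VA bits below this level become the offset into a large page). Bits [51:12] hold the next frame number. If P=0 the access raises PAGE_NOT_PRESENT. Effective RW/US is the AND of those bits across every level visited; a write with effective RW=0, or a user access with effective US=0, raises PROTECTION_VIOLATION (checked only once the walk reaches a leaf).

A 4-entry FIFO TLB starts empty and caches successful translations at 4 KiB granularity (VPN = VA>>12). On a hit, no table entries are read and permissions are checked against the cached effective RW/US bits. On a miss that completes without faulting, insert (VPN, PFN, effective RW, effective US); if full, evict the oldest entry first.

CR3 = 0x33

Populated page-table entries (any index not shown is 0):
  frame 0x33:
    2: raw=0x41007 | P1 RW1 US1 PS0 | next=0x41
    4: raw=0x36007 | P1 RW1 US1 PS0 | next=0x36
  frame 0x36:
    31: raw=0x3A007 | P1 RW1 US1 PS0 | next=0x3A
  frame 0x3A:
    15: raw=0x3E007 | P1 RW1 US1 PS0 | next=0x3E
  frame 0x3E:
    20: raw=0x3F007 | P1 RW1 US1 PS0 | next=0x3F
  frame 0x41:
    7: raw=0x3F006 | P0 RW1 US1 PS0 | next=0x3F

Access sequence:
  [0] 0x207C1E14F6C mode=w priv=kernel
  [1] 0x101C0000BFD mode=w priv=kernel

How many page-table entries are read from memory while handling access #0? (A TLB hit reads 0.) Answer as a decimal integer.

Per-access translation:
#0 VA=0x207C1E14F6C (w,kernel):
  [0] read 0x33 idx=4: raw=0x36007 flags P=1 W=1 U=1 S=0
  [1] read 0x36 idx=31: raw=0x3A007 flags P=1 W=1 U=1 S=0
  [2] read 0x3A idx=15: raw=0x3E007 flags P=1 W=1 U=1 S=0
  [3] read 0x3E idx=20: raw=0x3F007 flags P=1 W=1 U=1 S=0
  ⇒ phys 0x3FF6C  [4 reads]
#1 VA=0x101C0000BFD (w,kernel):
  [0] read 0x33 idx=2: raw=0x41007 flags P=1 W=1 U=1 S=0
  [1] read 0x41 idx=7: raw=0x3F006 flags P=0 W=1 U=1 S=0
  → PAGE_NOT_PRESENT  (2 entries read)

Entries read for #0: 4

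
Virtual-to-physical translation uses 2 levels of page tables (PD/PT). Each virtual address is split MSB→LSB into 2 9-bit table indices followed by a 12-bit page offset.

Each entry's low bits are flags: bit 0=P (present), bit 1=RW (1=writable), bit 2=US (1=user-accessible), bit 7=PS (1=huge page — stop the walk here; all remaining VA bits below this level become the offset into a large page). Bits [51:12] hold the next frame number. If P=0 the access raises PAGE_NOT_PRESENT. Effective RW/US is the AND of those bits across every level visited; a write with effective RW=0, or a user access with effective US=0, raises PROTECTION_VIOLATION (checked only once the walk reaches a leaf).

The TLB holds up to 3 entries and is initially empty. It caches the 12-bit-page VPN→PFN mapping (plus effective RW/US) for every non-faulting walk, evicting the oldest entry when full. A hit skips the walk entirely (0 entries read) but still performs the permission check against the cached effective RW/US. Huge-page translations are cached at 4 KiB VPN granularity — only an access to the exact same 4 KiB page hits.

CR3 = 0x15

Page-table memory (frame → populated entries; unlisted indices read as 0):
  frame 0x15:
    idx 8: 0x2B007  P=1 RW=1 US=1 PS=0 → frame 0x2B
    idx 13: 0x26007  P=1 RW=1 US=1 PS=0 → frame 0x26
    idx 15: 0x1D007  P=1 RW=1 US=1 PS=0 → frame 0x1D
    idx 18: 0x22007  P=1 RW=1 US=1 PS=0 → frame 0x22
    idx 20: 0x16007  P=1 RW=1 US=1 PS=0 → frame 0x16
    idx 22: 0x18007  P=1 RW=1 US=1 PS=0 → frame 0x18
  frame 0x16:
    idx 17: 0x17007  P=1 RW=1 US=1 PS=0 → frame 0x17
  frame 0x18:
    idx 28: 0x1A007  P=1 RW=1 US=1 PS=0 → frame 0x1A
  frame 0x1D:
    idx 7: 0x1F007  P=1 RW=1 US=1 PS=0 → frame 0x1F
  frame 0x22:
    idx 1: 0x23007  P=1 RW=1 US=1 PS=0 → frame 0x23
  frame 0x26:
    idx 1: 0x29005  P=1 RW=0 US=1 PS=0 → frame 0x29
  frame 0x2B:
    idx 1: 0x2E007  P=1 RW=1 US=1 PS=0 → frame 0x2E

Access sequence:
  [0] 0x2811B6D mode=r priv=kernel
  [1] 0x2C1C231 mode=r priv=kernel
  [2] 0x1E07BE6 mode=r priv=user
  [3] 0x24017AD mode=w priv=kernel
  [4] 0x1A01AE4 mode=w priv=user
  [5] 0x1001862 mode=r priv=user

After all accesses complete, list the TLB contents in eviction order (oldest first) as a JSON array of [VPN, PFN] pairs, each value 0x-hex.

Walk each access:
#0 VA=0x2811B6D (r,kernel):
  L0 @0x15[20] → 0x16007  P=1,RW=1,US=1,PS=0
  L1 @0x16[17] → 0x17007  P=1,RW=1,US=1,PS=0
  ✓ 0x17B6D  — 2 lookups
#1 VA=0x2C1C231 (r,kernel):
  L0 @0x15[22] → 0x18007  P=1,RW=1,US=1,PS=0
  L1 @0x18[28] → 0x1A007  P=1,RW=1,US=1,PS=0
  ✓ 0x1A231  — 2 lookups
#2 VA=0x1E07BE6 (r,user):
  L0 @0x15[15] → 0x1D007  P=1,RW=1,US=1,PS=0
  L1 @0x1D[7] → 0x1F007  P=1,RW=1,US=1,PS=0
  ✓ 0x1FBE6  — 2 lookups
#3 VA=0x24017AD (w,kernel):
  L0 @0x15[18] → 0x22007  P=1,RW=1,US=1,PS=0
  L1 @0x22[1] → 0x23007  P=1,RW=1,US=1,PS=0
  ✓ 0x237AD  — 2 lookups
#4 VA=0x1A01AE4 (w,user):
  L0 @0x15[13] → 0x26007  P=1,RW=1,US=1,PS=0
  L1 @0x26[1] → 0x29005  P=1,RW=0,US=1,PS=0
  ⇒ fault: PROTECTION_VIOLATION  — 2 lookups
#5 VA=0x1001862 (r,user):
  L0 @0x15[8] → 0x2B007  P=1,RW=1,US=1,PS=0
  L1 @0x2B[1] → 0x2E007  P=1,RW=1,US=1,PS=0
  ✓ 0x2E862  — 2 lookups

TLB: [["0x1E07", "0x1F"], ["0x2401", "0x23"], ["0x1001", "0x2E"]]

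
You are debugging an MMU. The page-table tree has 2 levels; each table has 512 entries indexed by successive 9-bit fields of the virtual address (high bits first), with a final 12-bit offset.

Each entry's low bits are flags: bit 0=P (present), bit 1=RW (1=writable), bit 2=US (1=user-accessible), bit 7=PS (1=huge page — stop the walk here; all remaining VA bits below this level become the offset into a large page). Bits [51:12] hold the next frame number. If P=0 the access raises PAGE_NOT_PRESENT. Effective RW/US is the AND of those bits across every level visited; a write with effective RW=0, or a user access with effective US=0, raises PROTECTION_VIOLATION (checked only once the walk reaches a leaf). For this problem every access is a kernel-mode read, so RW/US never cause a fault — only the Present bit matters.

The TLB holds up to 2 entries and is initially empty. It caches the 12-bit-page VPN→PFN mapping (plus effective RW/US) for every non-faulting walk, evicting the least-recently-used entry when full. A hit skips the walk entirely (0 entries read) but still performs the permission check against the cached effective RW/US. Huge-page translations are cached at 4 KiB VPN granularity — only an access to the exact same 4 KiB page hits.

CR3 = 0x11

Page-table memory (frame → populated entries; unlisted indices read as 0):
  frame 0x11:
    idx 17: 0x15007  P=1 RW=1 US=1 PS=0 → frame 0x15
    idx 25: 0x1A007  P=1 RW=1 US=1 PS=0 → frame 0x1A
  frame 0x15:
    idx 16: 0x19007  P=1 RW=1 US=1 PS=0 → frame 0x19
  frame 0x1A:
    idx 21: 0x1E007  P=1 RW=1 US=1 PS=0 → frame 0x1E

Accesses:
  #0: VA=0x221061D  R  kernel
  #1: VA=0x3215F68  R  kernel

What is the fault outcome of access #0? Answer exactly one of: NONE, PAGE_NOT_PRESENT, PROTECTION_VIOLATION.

Per-access translation:
#0 VA=0x221061D (r,kernel):
  lvl0: tbl 0x11, slot 17 ⇒ 0x15007 (P1/RW1/US1/PS0)
  lvl1: tbl 0x15, slot 16 ⇒ 0x19007 (P1/RW1/US1/PS0)
  → PA=0x1961D  (2 entries read)
#1 VA=0x3215F68 (r,kernel):
  lvl0: tbl 0x11, slot 25 ⇒ 0x1A007 (P1/RW1/US1/PS0)
  lvl1: tbl 0x1A, slot 21 ⇒ 0x1E007 (P1/RW1/US1/PS0)
  → PA=0x1EF68  (2 entries read)

Access #0 fault: NONE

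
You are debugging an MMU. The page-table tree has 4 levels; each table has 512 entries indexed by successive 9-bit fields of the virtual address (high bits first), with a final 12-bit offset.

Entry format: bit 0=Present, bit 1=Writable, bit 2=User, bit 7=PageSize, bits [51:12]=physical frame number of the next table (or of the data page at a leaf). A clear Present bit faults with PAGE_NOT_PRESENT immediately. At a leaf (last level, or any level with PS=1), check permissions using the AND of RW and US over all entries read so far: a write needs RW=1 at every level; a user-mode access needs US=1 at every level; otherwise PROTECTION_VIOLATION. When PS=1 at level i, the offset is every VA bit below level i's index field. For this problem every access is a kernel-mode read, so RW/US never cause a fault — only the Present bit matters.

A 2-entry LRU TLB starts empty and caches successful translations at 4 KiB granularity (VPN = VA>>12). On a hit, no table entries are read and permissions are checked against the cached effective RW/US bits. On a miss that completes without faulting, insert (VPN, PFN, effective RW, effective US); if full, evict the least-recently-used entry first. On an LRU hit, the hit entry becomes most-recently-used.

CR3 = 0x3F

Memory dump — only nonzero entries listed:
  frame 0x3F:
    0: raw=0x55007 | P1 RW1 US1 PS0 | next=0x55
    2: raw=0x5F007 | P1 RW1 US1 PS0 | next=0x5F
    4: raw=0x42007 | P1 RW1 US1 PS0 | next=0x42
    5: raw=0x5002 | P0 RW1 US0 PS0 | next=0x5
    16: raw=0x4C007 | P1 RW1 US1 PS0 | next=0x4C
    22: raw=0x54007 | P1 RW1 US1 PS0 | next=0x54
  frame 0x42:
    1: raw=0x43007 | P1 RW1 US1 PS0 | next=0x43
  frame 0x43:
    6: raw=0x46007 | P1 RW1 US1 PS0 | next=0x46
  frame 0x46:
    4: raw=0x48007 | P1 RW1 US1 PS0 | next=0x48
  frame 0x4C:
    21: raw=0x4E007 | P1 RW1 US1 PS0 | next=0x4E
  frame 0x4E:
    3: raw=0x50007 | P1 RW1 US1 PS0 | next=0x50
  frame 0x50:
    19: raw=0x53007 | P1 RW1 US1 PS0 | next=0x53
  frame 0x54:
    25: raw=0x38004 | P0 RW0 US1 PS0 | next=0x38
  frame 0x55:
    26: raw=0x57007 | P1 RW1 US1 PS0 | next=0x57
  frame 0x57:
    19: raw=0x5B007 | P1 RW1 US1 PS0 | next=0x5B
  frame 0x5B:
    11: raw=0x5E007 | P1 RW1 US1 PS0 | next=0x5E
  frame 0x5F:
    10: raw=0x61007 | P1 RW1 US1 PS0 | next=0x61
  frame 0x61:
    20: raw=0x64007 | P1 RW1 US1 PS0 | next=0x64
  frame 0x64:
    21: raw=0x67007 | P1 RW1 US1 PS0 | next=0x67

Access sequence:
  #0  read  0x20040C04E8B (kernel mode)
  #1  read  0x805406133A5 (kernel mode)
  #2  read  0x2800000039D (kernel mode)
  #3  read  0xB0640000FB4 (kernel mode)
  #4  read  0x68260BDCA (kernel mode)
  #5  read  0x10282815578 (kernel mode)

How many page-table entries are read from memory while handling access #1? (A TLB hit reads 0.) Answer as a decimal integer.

Per-access translation:
#0 VA=0x20040C04E8B (r,kernel):
  L0: frame=0x3F idx=4 entry=0x42007 [P=1 RW=1 US=1 PS=0]
  L1: frame=0x42 idx=1 entry=0x43007 [P=1 RW=1 US=1 PS=0]
  L2: frame=0x43 idx=6 entry=0x46007 [P=1 RW=1 US=1 PS=0]
  L3: frame=0x46 idx=4 entry=0x48007 [P=1 RW=1 US=1 PS=0]
  → PA=0x48E8B  (4 entries read)
#1 VA=0x805406133A5 (r,kernel):
  L0: frame=0x3F idx=16 entry=0x4C007 [P=1 RW=1 US=1 PS=0]
  L1: frame=0x4C idx=21 entry=0x4E007 [P=1 RW=1 US=1 PS=0]
  L2: frame=0x4E idx=3 entry=0x50007 [P=1 RW=1 US=1 PS=0]
  L3: frame=0x50 idx=19 entry=0x53007 [P=1 RW=1 US=1 PS=0]
  → PA=0x533A5  (4 entries read)
#2 VA=0x2800000039D (r,kernel):
  L0: frame=0x3F idx=5 entry=0x5002 [P=0 RW=1 US=0 PS=0]
  → PAGE_NOT_PRESENT  (1 entries read)
#3 VA=0xB0640000FB4 (r,kernel):
  L0: frame=0x3F idx=22 entry=0x54007 [P=1 RW=1 US=1 PS=0]
  L1: frame=0x54 idx=25 entry=0x38004 [P=0 RW=0 US=1 PS=0]
  → PAGE_NOT_PRESENT  (2 entries read)
#4 VA=0x68260BDCA (r,kernel):
  L0: frame=0x3F idx=0 entry=0x55007 [P=1 RW=1 US=1 PS=0]
  L1: frame=0x55 idx=26 entry=0x57007 [P=1 RW=1 US=1 PS=0]
  L2: frame=0x57 idx=19 entry=0x5B007 [P=1 RW=1 US=1 PS=0]
  L3: frame=0x5B idx=11 entry=0x5E007 [P=1 RW=1 US=1 PS=0]
  → PA=0x5EDCA  (4 entries read)
#5 VA=0x10282815578 (r,kernel):
  L0: frame=0x3F idx=2 entry=0x5F007 [P=1 RW=1 US=1 PS=0]
  L1: frame=0x5F idx=10 entry=0x61007 [P=1 RW=1 US=1 PS=0]
  L2: frame=0x61 idx=20 entry=0x64007 [P=1 RW=1 US=1 PS=0]
  L3: frame=0x64 idx=21 entry=0x67007 [P=1 RW=1 US=1 PS=0]
  → PA=0x67578  (4 entries read)

Entries read for #1: 4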